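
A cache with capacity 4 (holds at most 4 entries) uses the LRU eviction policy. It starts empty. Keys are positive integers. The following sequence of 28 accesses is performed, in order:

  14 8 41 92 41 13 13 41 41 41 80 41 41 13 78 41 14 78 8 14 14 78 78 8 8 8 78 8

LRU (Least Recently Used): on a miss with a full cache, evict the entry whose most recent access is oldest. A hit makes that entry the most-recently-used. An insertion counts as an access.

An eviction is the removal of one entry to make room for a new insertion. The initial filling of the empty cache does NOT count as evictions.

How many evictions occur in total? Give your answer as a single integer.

LRU simulation (capacity=4):
  1. access 14: MISS. Cache (LRU->MRU): [14]
  2. access 8: MISS. Cache (LRU->MRU): [14 8]
  3. access 41: MISS. Cache (LRU->MRU): [14 8 41]
  4. access 92: MISS. Cache (LRU->MRU): [14 8 41 92]
  5. access 41: HIT. Cache (LRU->MRU): [14 8 92 41]
  6. access 13: MISS, evict 14. Cache (LRU->MRU): [8 92 41 13]
  7. access 13: HIT. Cache (LRU->MRU): [8 92 41 13]
  8. access 41: HIT. Cache (LRU->MRU): [8 92 13 41]
  9. access 41: HIT. Cache (LRU->MRU): [8 92 13 41]
  10. access 41: HIT. Cache (LRU->MRU): [8 92 13 41]
  11. access 80: MISS, evict 8. Cache (LRU->MRU): [92 13 41 80]
  12. access 41: HIT. Cache (LRU->MRU): [92 13 80 41]
  13. access 41: HIT. Cache (LRU->MRU): [92 13 80 41]
  14. access 13: HIT. Cache (LRU->MRU): [92 80 41 13]
  15. access 78: MISS, evict 92. Cache (LRU->MRU): [80 41 13 78]
  16. access 41: HIT. Cache (LRU->MRU): [80 13 78 41]
  17. access 14: MISS, evict 80. Cache (LRU->MRU): [13 78 41 14]
  18. access 78: HIT. Cache (LRU->MRU): [13 41 14 78]
  19. access 8: MISS, evict 13. Cache (LRU->MRU): [41 14 78 8]
  20. access 14: HIT. Cache (LRU->MRU): [41 78 8 14]
  21. access 14: HIT. Cache (LRU->MRU): [41 78 8 14]
  22. access 78: HIT. Cache (LRU->MRU): [41 8 14 78]
  23. access 78: HIT. Cache (LRU->MRU): [41 8 14 78]
  24. access 8: HIT. Cache (LRU->MRU): [41 14 78 8]
  25. access 8: HIT. Cache (LRU->MRU): [41 14 78 8]
  26. access 8: HIT. Cache (LRU->MRU): [41 14 78 8]
  27. access 78: HIT. Cache (LRU->MRU): [41 14 8 78]
  28. access 8: HIT. Cache (LRU->MRU): [41 14 78 8]
Total: 19 hits, 9 misses, 5 evictions

Answer: 5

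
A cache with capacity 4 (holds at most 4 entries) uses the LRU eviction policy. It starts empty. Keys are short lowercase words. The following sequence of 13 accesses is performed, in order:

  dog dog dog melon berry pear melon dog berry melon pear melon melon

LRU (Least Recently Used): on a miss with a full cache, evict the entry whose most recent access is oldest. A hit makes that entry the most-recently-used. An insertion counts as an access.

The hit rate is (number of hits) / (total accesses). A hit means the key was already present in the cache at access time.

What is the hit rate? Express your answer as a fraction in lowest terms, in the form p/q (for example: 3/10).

LRU simulation (capacity=4):
  1. access dog: MISS. Cache (LRU->MRU): [dog]
  2. access dog: HIT. Cache (LRU->MRU): [dog]
  3. access dog: HIT. Cache (LRU->MRU): [dog]
  4. access melon: MISS. Cache (LRU->MRU): [dog melon]
  5. access berry: MISS. Cache (LRU->MRU): [dog melon berry]
  6. access pear: MISS. Cache (LRU->MRU): [dog melon berry pear]
  7. access melon: HIT. Cache (LRU->MRU): [dog berry pear melon]
  8. access dog: HIT. Cache (LRU->MRU): [berry pear melon dog]
  9. access berry: HIT. Cache (LRU->MRU): [pear melon dog berry]
  10. access melon: HIT. Cache (LRU->MRU): [pear dog berry melon]
  11. access pear: HIT. Cache (LRU->MRU): [dog berry melon pear]
  12. access melon: HIT. Cache (LRU->MRU): [dog berry pear melon]
  13. access melon: HIT. Cache (LRU->MRU): [dog berry pear melon]
Total: 9 hits, 4 misses, 0 evictions

Hit rate = 9/13

Answer: 9/13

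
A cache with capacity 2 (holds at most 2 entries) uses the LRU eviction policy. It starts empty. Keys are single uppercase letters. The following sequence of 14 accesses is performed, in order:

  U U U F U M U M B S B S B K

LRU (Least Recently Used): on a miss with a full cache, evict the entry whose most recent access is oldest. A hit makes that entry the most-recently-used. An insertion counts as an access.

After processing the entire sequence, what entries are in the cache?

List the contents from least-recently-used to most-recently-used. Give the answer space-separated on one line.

Answer: B K

Derivation:
LRU simulation (capacity=2):
  1. access U: MISS. Cache (LRU->MRU): [U]
  2. access U: HIT. Cache (LRU->MRU): [U]
  3. access U: HIT. Cache (LRU->MRU): [U]
  4. access F: MISS. Cache (LRU->MRU): [U F]
  5. access U: HIT. Cache (LRU->MRU): [F U]
  6. access M: MISS, evict F. Cache (LRU->MRU): [U M]
  7. access U: HIT. Cache (LRU->MRU): [M U]
  8. access M: HIT. Cache (LRU->MRU): [U M]
  9. access B: MISS, evict U. Cache (LRU->MRU): [M B]
  10. access S: MISS, evict M. Cache (LRU->MRU): [B S]
  11. access B: HIT. Cache (LRU->MRU): [S B]
  12. access S: HIT. Cache (LRU->MRU): [B S]
  13. access B: HIT. Cache (LRU->MRU): [S B]
  14. access K: MISS, evict S. Cache (LRU->MRU): [B K]
Total: 8 hits, 6 misses, 4 evictions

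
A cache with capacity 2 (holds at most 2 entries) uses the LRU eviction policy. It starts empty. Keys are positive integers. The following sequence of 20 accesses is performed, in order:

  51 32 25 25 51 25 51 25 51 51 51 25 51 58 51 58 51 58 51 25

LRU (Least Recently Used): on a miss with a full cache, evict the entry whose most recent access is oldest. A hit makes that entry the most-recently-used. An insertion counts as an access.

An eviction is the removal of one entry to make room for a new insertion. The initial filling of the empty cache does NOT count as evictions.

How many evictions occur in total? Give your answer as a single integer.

LRU simulation (capacity=2):
  1. access 51: MISS. Cache (LRU->MRU): [51]
  2. access 32: MISS. Cache (LRU->MRU): [51 32]
  3. access 25: MISS, evict 51. Cache (LRU->MRU): [32 25]
  4. access 25: HIT. Cache (LRU->MRU): [32 25]
  5. access 51: MISS, evict 32. Cache (LRU->MRU): [25 51]
  6. access 25: HIT. Cache (LRU->MRU): [51 25]
  7. access 51: HIT. Cache (LRU->MRU): [25 51]
  8. access 25: HIT. Cache (LRU->MRU): [51 25]
  9. access 51: HIT. Cache (LRU->MRU): [25 51]
  10. access 51: HIT. Cache (LRU->MRU): [25 51]
  11. access 51: HIT. Cache (LRU->MRU): [25 51]
  12. access 25: HIT. Cache (LRU->MRU): [51 25]
  13. access 51: HIT. Cache (LRU->MRU): [25 51]
  14. access 58: MISS, evict 25. Cache (LRU->MRU): [51 58]
  15. access 51: HIT. Cache (LRU->MRU): [58 51]
  16. access 58: HIT. Cache (LRU->MRU): [51 58]
  17. access 51: HIT. Cache (LRU->MRU): [58 51]
  18. access 58: HIT. Cache (LRU->MRU): [51 58]
  19. access 51: HIT. Cache (LRU->MRU): [58 51]
  20. access 25: MISS, evict 58. Cache (LRU->MRU): [51 25]
Total: 14 hits, 6 misses, 4 evictions

Answer: 4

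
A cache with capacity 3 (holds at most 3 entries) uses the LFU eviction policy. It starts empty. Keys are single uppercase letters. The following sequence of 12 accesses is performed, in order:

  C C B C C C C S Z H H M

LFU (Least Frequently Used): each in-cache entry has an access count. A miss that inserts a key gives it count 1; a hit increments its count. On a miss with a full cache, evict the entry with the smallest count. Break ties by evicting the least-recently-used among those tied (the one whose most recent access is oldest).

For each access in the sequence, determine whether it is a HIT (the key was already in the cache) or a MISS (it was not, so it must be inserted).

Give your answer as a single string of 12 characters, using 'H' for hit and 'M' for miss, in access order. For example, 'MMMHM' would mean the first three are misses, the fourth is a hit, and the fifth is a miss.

LFU simulation (capacity=3):
  1. access C: MISS. Cache: [C(c=1)]
  2. access C: HIT, count now 2. Cache: [C(c=2)]
  3. access B: MISS. Cache: [B(c=1) C(c=2)]
  4. access C: HIT, count now 3. Cache: [B(c=1) C(c=3)]
  5. access C: HIT, count now 4. Cache: [B(c=1) C(c=4)]
  6. access C: HIT, count now 5. Cache: [B(c=1) C(c=5)]
  7. access C: HIT, count now 6. Cache: [B(c=1) C(c=6)]
  8. access S: MISS. Cache: [B(c=1) S(c=1) C(c=6)]
  9. access Z: MISS, evict B(c=1). Cache: [S(c=1) Z(c=1) C(c=6)]
  10. access H: MISS, evict S(c=1). Cache: [Z(c=1) H(c=1) C(c=6)]
  11. access H: HIT, count now 2. Cache: [Z(c=1) H(c=2) C(c=6)]
  12. access M: MISS, evict Z(c=1). Cache: [M(c=1) H(c=2) C(c=6)]
Total: 6 hits, 6 misses, 3 evictions

Answer: MHMHHHHMMMHM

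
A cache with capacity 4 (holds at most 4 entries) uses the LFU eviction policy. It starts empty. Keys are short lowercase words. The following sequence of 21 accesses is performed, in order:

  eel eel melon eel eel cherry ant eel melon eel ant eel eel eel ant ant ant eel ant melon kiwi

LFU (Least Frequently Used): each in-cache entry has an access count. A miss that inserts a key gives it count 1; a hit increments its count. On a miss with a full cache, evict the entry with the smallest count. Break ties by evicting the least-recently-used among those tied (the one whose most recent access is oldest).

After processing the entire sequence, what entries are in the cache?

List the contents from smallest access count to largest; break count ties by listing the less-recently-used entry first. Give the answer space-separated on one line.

LFU simulation (capacity=4):
  1. access eel: MISS. Cache: [eel(c=1)]
  2. access eel: HIT, count now 2. Cache: [eel(c=2)]
  3. access melon: MISS. Cache: [melon(c=1) eel(c=2)]
  4. access eel: HIT, count now 3. Cache: [melon(c=1) eel(c=3)]
  5. access eel: HIT, count now 4. Cache: [melon(c=1) eel(c=4)]
  6. access cherry: MISS. Cache: [melon(c=1) cherry(c=1) eel(c=4)]
  7. access ant: MISS. Cache: [melon(c=1) cherry(c=1) ant(c=1) eel(c=4)]
  8. access eel: HIT, count now 5. Cache: [melon(c=1) cherry(c=1) ant(c=1) eel(c=5)]
  9. access melon: HIT, count now 2. Cache: [cherry(c=1) ant(c=1) melon(c=2) eel(c=5)]
  10. access eel: HIT, count now 6. Cache: [cherry(c=1) ant(c=1) melon(c=2) eel(c=6)]
  11. access ant: HIT, count now 2. Cache: [cherry(c=1) melon(c=2) ant(c=2) eel(c=6)]
  12. access eel: HIT, count now 7. Cache: [cherry(c=1) melon(c=2) ant(c=2) eel(c=7)]
  13. access eel: HIT, count now 8. Cache: [cherry(c=1) melon(c=2) ant(c=2) eel(c=8)]
  14. access eel: HIT, count now 9. Cache: [cherry(c=1) melon(c=2) ant(c=2) eel(c=9)]
  15. access ant: HIT, count now 3. Cache: [cherry(c=1) melon(c=2) ant(c=3) eel(c=9)]
  16. access ant: HIT, count now 4. Cache: [cherry(c=1) melon(c=2) ant(c=4) eel(c=9)]
  17. access ant: HIT, count now 5. Cache: [cherry(c=1) melon(c=2) ant(c=5) eel(c=9)]
  18. access eel: HIT, count now 10. Cache: [cherry(c=1) melon(c=2) ant(c=5) eel(c=10)]
  19. access ant: HIT, count now 6. Cache: [cherry(c=1) melon(c=2) ant(c=6) eel(c=10)]
  20. access melon: HIT, count now 3. Cache: [cherry(c=1) melon(c=3) ant(c=6) eel(c=10)]
  21. access kiwi: MISS, evict cherry(c=1). Cache: [kiwi(c=1) melon(c=3) ant(c=6) eel(c=10)]
Total: 16 hits, 5 misses, 1 evictions

Answer: kiwi melon ant eel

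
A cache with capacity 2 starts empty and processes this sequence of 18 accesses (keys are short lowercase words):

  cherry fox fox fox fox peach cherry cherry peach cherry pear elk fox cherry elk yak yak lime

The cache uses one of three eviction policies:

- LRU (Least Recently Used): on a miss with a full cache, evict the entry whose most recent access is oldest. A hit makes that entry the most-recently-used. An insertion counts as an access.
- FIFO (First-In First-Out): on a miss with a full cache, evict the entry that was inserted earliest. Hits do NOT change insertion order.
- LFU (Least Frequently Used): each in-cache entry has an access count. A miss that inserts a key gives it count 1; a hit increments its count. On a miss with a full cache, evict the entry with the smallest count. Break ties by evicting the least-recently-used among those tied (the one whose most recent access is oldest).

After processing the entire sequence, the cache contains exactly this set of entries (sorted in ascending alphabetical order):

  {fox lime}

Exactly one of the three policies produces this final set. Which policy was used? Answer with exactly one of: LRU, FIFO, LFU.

Simulating under each policy and comparing final sets:
  LRU: final set = {lime yak} -> differs
  FIFO: final set = {lime yak} -> differs
  LFU: final set = {fox lime} -> MATCHES target
Only LFU produces the target set.

Answer: LFU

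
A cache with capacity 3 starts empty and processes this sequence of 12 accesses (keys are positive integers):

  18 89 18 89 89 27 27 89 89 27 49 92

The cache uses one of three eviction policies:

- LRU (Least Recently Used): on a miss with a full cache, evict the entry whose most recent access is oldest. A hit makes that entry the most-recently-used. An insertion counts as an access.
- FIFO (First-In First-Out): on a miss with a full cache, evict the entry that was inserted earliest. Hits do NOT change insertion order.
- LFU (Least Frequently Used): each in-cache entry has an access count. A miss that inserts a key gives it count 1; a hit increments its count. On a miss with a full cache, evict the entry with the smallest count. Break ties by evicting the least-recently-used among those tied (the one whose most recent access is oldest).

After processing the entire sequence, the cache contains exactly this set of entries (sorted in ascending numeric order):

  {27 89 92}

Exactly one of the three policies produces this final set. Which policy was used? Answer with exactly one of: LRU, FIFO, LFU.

Answer: LFU

Derivation:
Simulating under each policy and comparing final sets:
  LRU: final set = {27 49 92} -> differs
  FIFO: final set = {27 49 92} -> differs
  LFU: final set = {27 89 92} -> MATCHES target
Only LFU produces the target set.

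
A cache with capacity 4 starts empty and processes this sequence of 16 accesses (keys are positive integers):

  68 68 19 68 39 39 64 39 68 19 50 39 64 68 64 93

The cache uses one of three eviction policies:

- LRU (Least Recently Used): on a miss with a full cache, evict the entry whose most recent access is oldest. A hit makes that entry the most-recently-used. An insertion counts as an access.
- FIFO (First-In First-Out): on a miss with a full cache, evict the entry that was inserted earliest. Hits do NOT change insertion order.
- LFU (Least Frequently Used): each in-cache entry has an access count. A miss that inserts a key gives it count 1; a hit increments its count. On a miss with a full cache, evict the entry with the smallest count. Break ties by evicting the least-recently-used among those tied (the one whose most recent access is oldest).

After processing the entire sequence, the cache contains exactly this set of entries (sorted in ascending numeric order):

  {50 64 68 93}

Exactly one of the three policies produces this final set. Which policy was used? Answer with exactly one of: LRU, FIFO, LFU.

Answer: FIFO

Derivation:
Simulating under each policy and comparing final sets:
  LRU: final set = {39 64 68 93} -> differs
  FIFO: final set = {50 64 68 93} -> MATCHES target
  LFU: final set = {39 64 68 93} -> differs
Only FIFO produces the target set.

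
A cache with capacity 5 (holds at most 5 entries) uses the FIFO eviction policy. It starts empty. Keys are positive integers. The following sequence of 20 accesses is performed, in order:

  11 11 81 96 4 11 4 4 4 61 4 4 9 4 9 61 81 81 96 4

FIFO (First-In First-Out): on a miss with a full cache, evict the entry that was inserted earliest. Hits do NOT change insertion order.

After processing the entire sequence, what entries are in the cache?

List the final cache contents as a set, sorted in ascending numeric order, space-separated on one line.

FIFO simulation (capacity=5):
  1. access 11: MISS. Cache (old->new): [11]
  2. access 11: HIT. Cache (old->new): [11]
  3. access 81: MISS. Cache (old->new): [11 81]
  4. access 96: MISS. Cache (old->new): [11 81 96]
  5. access 4: MISS. Cache (old->new): [11 81 96 4]
  6. access 11: HIT. Cache (old->new): [11 81 96 4]
  7. access 4: HIT. Cache (old->new): [11 81 96 4]
  8. access 4: HIT. Cache (old->new): [11 81 96 4]
  9. access 4: HIT. Cache (old->new): [11 81 96 4]
  10. access 61: MISS. Cache (old->new): [11 81 96 4 61]
  11. access 4: HIT. Cache (old->new): [11 81 96 4 61]
  12. access 4: HIT. Cache (old->new): [11 81 96 4 61]
  13. access 9: MISS, evict 11. Cache (old->new): [81 96 4 61 9]
  14. access 4: HIT. Cache (old->new): [81 96 4 61 9]
  15. access 9: HIT. Cache (old->new): [81 96 4 61 9]
  16. access 61: HIT. Cache (old->new): [81 96 4 61 9]
  17. access 81: HIT. Cache (old->new): [81 96 4 61 9]
  18. access 81: HIT. Cache (old->new): [81 96 4 61 9]
  19. access 96: HIT. Cache (old->new): [81 96 4 61 9]
  20. access 4: HIT. Cache (old->new): [81 96 4 61 9]
Total: 14 hits, 6 misses, 1 evictions

Answer: 4 9 61 81 96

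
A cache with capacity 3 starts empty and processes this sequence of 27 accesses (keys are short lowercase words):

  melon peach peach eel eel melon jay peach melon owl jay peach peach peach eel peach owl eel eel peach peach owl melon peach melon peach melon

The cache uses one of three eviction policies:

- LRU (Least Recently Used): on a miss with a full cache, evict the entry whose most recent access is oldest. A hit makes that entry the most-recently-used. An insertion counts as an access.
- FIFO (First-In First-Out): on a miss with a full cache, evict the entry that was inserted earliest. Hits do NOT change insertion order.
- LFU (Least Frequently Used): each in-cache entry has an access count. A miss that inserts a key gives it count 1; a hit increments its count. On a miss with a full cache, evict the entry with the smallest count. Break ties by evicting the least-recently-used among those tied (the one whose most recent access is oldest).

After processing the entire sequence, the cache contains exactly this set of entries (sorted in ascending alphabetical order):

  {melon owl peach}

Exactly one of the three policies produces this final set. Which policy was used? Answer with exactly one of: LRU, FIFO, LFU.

Answer: LRU

Derivation:
Simulating under each policy and comparing final sets:
  LRU: final set = {melon owl peach} -> MATCHES target
  FIFO: final set = {eel melon peach} -> differs
  LFU: final set = {eel melon peach} -> differs
Only LRU produces the target set.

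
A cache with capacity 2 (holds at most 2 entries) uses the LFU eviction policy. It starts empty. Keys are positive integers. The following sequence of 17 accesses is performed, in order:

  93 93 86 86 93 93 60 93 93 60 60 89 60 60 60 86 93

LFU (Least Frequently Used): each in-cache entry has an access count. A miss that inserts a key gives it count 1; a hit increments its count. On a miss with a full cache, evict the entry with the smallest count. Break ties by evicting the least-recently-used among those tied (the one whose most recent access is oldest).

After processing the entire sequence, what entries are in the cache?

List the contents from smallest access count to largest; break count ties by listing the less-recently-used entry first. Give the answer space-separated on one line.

Answer: 86 93

Derivation:
LFU simulation (capacity=2):
  1. access 93: MISS. Cache: [93(c=1)]
  2. access 93: HIT, count now 2. Cache: [93(c=2)]
  3. access 86: MISS. Cache: [86(c=1) 93(c=2)]
  4. access 86: HIT, count now 2. Cache: [93(c=2) 86(c=2)]
  5. access 93: HIT, count now 3. Cache: [86(c=2) 93(c=3)]
  6. access 93: HIT, count now 4. Cache: [86(c=2) 93(c=4)]
  7. access 60: MISS, evict 86(c=2). Cache: [60(c=1) 93(c=4)]
  8. access 93: HIT, count now 5. Cache: [60(c=1) 93(c=5)]
  9. access 93: HIT, count now 6. Cache: [60(c=1) 93(c=6)]
  10. access 60: HIT, count now 2. Cache: [60(c=2) 93(c=6)]
  11. access 60: HIT, count now 3. Cache: [60(c=3) 93(c=6)]
  12. access 89: MISS, evict 60(c=3). Cache: [89(c=1) 93(c=6)]
  13. access 60: MISS, evict 89(c=1). Cache: [60(c=1) 93(c=6)]
  14. access 60: HIT, count now 2. Cache: [60(c=2) 93(c=6)]
  15. access 60: HIT, count now 3. Cache: [60(c=3) 93(c=6)]
  16. access 86: MISS, evict 60(c=3). Cache: [86(c=1) 93(c=6)]
  17. access 93: HIT, count now 7. Cache: [86(c=1) 93(c=7)]
Total: 11 hits, 6 misses, 4 evictions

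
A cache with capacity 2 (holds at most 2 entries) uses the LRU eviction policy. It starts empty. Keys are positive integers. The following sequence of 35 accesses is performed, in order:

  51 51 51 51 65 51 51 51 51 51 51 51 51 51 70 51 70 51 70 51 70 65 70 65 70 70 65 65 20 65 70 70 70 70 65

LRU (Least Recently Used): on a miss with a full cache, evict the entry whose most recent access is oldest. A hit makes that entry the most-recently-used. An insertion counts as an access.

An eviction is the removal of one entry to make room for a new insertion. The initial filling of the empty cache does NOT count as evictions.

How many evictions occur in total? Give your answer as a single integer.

Answer: 4

Derivation:
LRU simulation (capacity=2):
  1. access 51: MISS. Cache (LRU->MRU): [51]
  2. access 51: HIT. Cache (LRU->MRU): [51]
  3. access 51: HIT. Cache (LRU->MRU): [51]
  4. access 51: HIT. Cache (LRU->MRU): [51]
  5. access 65: MISS. Cache (LRU->MRU): [51 65]
  6. access 51: HIT. Cache (LRU->MRU): [65 51]
  7. access 51: HIT. Cache (LRU->MRU): [65 51]
  8. access 51: HIT. Cache (LRU->MRU): [65 51]
  9. access 51: HIT. Cache (LRU->MRU): [65 51]
  10. access 51: HIT. Cache (LRU->MRU): [65 51]
  11. access 51: HIT. Cache (LRU->MRU): [65 51]
  12. access 51: HIT. Cache (LRU->MRU): [65 51]
  13. access 51: HIT. Cache (LRU->MRU): [65 51]
  14. access 51: HIT. Cache (LRU->MRU): [65 51]
  15. access 70: MISS, evict 65. Cache (LRU->MRU): [51 70]
  16. access 51: HIT. Cache (LRU->MRU): [70 51]
  17. access 70: HIT. Cache (LRU->MRU): [51 70]
  18. access 51: HIT. Cache (LRU->MRU): [70 51]
  19. access 70: HIT. Cache (LRU->MRU): [51 70]
  20. access 51: HIT. Cache (LRU->MRU): [70 51]
  21. access 70: HIT. Cache (LRU->MRU): [51 70]
  22. access 65: MISS, evict 51. Cache (LRU->MRU): [70 65]
  23. access 70: HIT. Cache (LRU->MRU): [65 70]
  24. access 65: HIT. Cache (LRU->MRU): [70 65]
  25. access 70: HIT. Cache (LRU->MRU): [65 70]
  26. access 70: HIT. Cache (LRU->MRU): [65 70]
  27. access 65: HIT. Cache (LRU->MRU): [70 65]
  28. access 65: HIT. Cache (LRU->MRU): [70 65]
  29. access 20: MISS, evict 70. Cache (LRU->MRU): [65 20]
  30. access 65: HIT. Cache (LRU->MRU): [20 65]
  31. access 70: MISS, evict 20. Cache (LRU->MRU): [65 70]
  32. access 70: HIT. Cache (LRU->MRU): [65 70]
  33. access 70: HIT. Cache (LRU->MRU): [65 70]
  34. access 70: HIT. Cache (LRU->MRU): [65 70]
  35. access 65: HIT. Cache (LRU->MRU): [70 65]
Total: 29 hits, 6 misses, 4 evictions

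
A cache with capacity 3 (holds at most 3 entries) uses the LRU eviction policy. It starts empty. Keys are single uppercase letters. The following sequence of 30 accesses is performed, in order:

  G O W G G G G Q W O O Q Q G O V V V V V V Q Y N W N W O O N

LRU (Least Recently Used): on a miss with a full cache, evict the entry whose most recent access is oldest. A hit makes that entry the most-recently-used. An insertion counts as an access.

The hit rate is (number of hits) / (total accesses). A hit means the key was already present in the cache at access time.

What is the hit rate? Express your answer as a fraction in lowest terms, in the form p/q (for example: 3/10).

LRU simulation (capacity=3):
  1. access G: MISS. Cache (LRU->MRU): [G]
  2. access O: MISS. Cache (LRU->MRU): [G O]
  3. access W: MISS. Cache (LRU->MRU): [G O W]
  4. access G: HIT. Cache (LRU->MRU): [O W G]
  5. access G: HIT. Cache (LRU->MRU): [O W G]
  6. access G: HIT. Cache (LRU->MRU): [O W G]
  7. access G: HIT. Cache (LRU->MRU): [O W G]
  8. access Q: MISS, evict O. Cache (LRU->MRU): [W G Q]
  9. access W: HIT. Cache (LRU->MRU): [G Q W]
  10. access O: MISS, evict G. Cache (LRU->MRU): [Q W O]
  11. access O: HIT. Cache (LRU->MRU): [Q W O]
  12. access Q: HIT. Cache (LRU->MRU): [W O Q]
  13. access Q: HIT. Cache (LRU->MRU): [W O Q]
  14. access G: MISS, evict W. Cache (LRU->MRU): [O Q G]
  15. access O: HIT. Cache (LRU->MRU): [Q G O]
  16. access V: MISS, evict Q. Cache (LRU->MRU): [G O V]
  17. access V: HIT. Cache (LRU->MRU): [G O V]
  18. access V: HIT. Cache (LRU->MRU): [G O V]
  19. access V: HIT. Cache (LRU->MRU): [G O V]
  20. access V: HIT. Cache (LRU->MRU): [G O V]
  21. access V: HIT. Cache (LRU->MRU): [G O V]
  22. access Q: MISS, evict G. Cache (LRU->MRU): [O V Q]
  23. access Y: MISS, evict O. Cache (LRU->MRU): [V Q Y]
  24. access N: MISS, evict V. Cache (LRU->MRU): [Q Y N]
  25. access W: MISS, evict Q. Cache (LRU->MRU): [Y N W]
  26. access N: HIT. Cache (LRU->MRU): [Y W N]
  27. access W: HIT. Cache (LRU->MRU): [Y N W]
  28. access O: MISS, evict Y. Cache (LRU->MRU): [N W O]
  29. access O: HIT. Cache (LRU->MRU): [N W O]
  30. access N: HIT. Cache (LRU->MRU): [W O N]
Total: 18 hits, 12 misses, 9 evictions

Hit rate = 18/30 = 3/5

Answer: 3/5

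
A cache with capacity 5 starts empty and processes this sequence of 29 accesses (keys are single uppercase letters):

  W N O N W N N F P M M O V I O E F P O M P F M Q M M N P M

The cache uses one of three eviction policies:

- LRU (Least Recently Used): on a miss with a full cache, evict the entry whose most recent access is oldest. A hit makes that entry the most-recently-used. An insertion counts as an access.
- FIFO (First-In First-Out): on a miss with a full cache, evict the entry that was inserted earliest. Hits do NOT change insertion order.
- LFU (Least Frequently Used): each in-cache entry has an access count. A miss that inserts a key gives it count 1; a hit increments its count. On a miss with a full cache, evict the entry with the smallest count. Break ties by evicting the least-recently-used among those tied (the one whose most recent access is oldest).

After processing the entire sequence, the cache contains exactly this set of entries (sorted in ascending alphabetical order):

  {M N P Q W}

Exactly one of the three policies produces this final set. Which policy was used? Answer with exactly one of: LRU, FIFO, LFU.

Answer: LFU

Derivation:
Simulating under each policy and comparing final sets:
  LRU: final set = {F M N P Q} -> differs
  FIFO: final set = {F M N P Q} -> differs
  LFU: final set = {M N P Q W} -> MATCHES target
Only LFU produces the target set.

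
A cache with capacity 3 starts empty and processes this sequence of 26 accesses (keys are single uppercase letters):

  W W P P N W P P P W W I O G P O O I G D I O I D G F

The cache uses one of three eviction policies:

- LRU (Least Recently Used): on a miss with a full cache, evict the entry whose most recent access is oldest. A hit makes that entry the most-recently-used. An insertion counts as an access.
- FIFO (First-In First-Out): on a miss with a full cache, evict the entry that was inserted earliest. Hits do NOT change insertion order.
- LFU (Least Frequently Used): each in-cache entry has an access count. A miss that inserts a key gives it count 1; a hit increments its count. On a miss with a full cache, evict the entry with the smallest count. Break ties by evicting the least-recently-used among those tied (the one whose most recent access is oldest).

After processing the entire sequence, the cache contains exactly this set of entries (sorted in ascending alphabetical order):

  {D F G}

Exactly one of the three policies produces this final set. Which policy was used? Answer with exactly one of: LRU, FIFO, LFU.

Simulating under each policy and comparing final sets:
  LRU: final set = {D F G} -> MATCHES target
  FIFO: final set = {F G O} -> differs
  LFU: final set = {F P W} -> differs
Only LRU produces the target set.

Answer: LRU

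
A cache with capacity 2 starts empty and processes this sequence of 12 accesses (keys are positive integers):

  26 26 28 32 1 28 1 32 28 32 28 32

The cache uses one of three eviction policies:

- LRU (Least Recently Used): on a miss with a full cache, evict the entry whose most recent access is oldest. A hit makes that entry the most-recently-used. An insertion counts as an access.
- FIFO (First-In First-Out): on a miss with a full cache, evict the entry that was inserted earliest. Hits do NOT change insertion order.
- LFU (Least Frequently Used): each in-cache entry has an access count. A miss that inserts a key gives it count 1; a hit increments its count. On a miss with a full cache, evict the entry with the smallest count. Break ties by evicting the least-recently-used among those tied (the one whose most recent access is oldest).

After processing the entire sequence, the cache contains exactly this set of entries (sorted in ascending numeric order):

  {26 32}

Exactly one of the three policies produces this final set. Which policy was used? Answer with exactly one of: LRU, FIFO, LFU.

Answer: LFU

Derivation:
Simulating under each policy and comparing final sets:
  LRU: final set = {28 32} -> differs
  FIFO: final set = {28 32} -> differs
  LFU: final set = {26 32} -> MATCHES target
Only LFU produces the target set.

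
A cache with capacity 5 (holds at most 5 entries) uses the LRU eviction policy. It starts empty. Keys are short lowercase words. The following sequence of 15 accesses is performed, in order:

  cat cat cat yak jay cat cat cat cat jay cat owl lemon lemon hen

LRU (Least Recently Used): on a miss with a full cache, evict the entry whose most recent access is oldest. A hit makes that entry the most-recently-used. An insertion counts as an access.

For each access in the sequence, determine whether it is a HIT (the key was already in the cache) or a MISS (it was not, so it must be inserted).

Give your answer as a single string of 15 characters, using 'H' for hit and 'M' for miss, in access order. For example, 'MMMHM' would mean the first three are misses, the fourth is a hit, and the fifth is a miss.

Answer: MHHMMHHHHHHMMHM

Derivation:
LRU simulation (capacity=5):
  1. access cat: MISS. Cache (LRU->MRU): [cat]
  2. access cat: HIT. Cache (LRU->MRU): [cat]
  3. access cat: HIT. Cache (LRU->MRU): [cat]
  4. access yak: MISS. Cache (LRU->MRU): [cat yak]
  5. access jay: MISS. Cache (LRU->MRU): [cat yak jay]
  6. access cat: HIT. Cache (LRU->MRU): [yak jay cat]
  7. access cat: HIT. Cache (LRU->MRU): [yak jay cat]
  8. access cat: HIT. Cache (LRU->MRU): [yak jay cat]
  9. access cat: HIT. Cache (LRU->MRU): [yak jay cat]
  10. access jay: HIT. Cache (LRU->MRU): [yak cat jay]
  11. access cat: HIT. Cache (LRU->MRU): [yak jay cat]
  12. access owl: MISS. Cache (LRU->MRU): [yak jay cat owl]
  13. access lemon: MISS. Cache (LRU->MRU): [yak jay cat owl lemon]
  14. access lemon: HIT. Cache (LRU->MRU): [yak jay cat owl lemon]
  15. access hen: MISS, evict yak. Cache (LRU->MRU): [jay cat owl lemon hen]
Total: 9 hits, 6 misses, 1 evictions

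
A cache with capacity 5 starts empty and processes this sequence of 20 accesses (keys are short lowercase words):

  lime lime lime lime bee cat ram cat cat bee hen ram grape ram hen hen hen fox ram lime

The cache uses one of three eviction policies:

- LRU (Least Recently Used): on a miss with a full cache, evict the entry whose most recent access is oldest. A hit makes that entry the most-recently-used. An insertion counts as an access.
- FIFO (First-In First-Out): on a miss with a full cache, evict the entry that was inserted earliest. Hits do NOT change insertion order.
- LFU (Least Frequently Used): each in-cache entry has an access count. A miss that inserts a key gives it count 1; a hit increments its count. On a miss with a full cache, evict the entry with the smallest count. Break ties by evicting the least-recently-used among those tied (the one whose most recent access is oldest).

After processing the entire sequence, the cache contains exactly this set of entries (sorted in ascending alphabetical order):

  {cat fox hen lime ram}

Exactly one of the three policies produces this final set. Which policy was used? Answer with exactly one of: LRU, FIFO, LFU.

Answer: LFU

Derivation:
Simulating under each policy and comparing final sets:
  LRU: final set = {fox grape hen lime ram} -> differs
  FIFO: final set = {fox grape hen lime ram} -> differs
  LFU: final set = {cat fox hen lime ram} -> MATCHES target
Only LFU produces the target set.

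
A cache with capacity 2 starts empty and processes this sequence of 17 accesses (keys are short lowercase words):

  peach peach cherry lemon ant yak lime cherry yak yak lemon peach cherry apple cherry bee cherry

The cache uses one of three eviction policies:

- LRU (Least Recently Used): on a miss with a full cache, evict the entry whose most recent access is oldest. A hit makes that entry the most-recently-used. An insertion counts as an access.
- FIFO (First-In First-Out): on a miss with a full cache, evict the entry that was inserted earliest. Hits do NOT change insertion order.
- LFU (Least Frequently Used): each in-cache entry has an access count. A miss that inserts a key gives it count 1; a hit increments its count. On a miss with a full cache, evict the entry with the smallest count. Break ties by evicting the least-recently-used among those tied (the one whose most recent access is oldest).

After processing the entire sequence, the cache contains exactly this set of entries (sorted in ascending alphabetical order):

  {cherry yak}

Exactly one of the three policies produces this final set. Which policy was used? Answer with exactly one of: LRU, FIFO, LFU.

Simulating under each policy and comparing final sets:
  LRU: final set = {bee cherry} -> differs
  FIFO: final set = {bee cherry} -> differs
  LFU: final set = {cherry yak} -> MATCHES target
Only LFU produces the target set.

Answer: LFU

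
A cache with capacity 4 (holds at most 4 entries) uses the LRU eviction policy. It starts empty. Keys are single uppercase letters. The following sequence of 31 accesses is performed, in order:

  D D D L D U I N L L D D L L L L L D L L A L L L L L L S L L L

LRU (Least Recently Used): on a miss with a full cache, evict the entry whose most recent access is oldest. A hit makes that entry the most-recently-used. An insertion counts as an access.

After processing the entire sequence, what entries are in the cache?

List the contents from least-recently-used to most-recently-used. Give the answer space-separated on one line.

LRU simulation (capacity=4):
  1. access D: MISS. Cache (LRU->MRU): [D]
  2. access D: HIT. Cache (LRU->MRU): [D]
  3. access D: HIT. Cache (LRU->MRU): [D]
  4. access L: MISS. Cache (LRU->MRU): [D L]
  5. access D: HIT. Cache (LRU->MRU): [L D]
  6. access U: MISS. Cache (LRU->MRU): [L D U]
  7. access I: MISS. Cache (LRU->MRU): [L D U I]
  8. access N: MISS, evict L. Cache (LRU->MRU): [D U I N]
  9. access L: MISS, evict D. Cache (LRU->MRU): [U I N L]
  10. access L: HIT. Cache (LRU->MRU): [U I N L]
  11. access D: MISS, evict U. Cache (LRU->MRU): [I N L D]
  12. access D: HIT. Cache (LRU->MRU): [I N L D]
  13. access L: HIT. Cache (LRU->MRU): [I N D L]
  14. access L: HIT. Cache (LRU->MRU): [I N D L]
  15. access L: HIT. Cache (LRU->MRU): [I N D L]
  16. access L: HIT. Cache (LRU->MRU): [I N D L]
  17. access L: HIT. Cache (LRU->MRU): [I N D L]
  18. access D: HIT. Cache (LRU->MRU): [I N L D]
  19. access L: HIT. Cache (LRU->MRU): [I N D L]
  20. access L: HIT. Cache (LRU->MRU): [I N D L]
  21. access A: MISS, evict I. Cache (LRU->MRU): [N D L A]
  22. access L: HIT. Cache (LRU->MRU): [N D A L]
  23. access L: HIT. Cache (LRU->MRU): [N D A L]
  24. access L: HIT. Cache (LRU->MRU): [N D A L]
  25. access L: HIT. Cache (LRU->MRU): [N D A L]
  26. access L: HIT. Cache (LRU->MRU): [N D A L]
  27. access L: HIT. Cache (LRU->MRU): [N D A L]
  28. access S: MISS, evict N. Cache (LRU->MRU): [D A L S]
  29. access L: HIT. Cache (LRU->MRU): [D A S L]
  30. access L: HIT. Cache (LRU->MRU): [D A S L]
  31. access L: HIT. Cache (LRU->MRU): [D A S L]
Total: 22 hits, 9 misses, 5 evictions

Answer: D A S L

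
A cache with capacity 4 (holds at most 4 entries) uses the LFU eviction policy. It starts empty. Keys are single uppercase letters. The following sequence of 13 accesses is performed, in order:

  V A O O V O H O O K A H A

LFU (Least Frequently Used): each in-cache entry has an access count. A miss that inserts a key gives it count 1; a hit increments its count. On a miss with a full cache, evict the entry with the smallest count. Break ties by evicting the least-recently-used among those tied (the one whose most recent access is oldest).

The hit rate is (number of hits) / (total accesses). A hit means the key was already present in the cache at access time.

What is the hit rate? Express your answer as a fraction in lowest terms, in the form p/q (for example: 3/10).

Answer: 6/13

Derivation:
LFU simulation (capacity=4):
  1. access V: MISS. Cache: [V(c=1)]
  2. access A: MISS. Cache: [V(c=1) A(c=1)]
  3. access O: MISS. Cache: [V(c=1) A(c=1) O(c=1)]
  4. access O: HIT, count now 2. Cache: [V(c=1) A(c=1) O(c=2)]
  5. access V: HIT, count now 2. Cache: [A(c=1) O(c=2) V(c=2)]
  6. access O: HIT, count now 3. Cache: [A(c=1) V(c=2) O(c=3)]
  7. access H: MISS. Cache: [A(c=1) H(c=1) V(c=2) O(c=3)]
  8. access O: HIT, count now 4. Cache: [A(c=1) H(c=1) V(c=2) O(c=4)]
  9. access O: HIT, count now 5. Cache: [A(c=1) H(c=1) V(c=2) O(c=5)]
  10. access K: MISS, evict A(c=1). Cache: [H(c=1) K(c=1) V(c=2) O(c=5)]
  11. access A: MISS, evict H(c=1). Cache: [K(c=1) A(c=1) V(c=2) O(c=5)]
  12. access H: MISS, evict K(c=1). Cache: [A(c=1) H(c=1) V(c=2) O(c=5)]
  13. access A: HIT, count now 2. Cache: [H(c=1) V(c=2) A(c=2) O(c=5)]
Total: 6 hits, 7 misses, 3 evictions

Hit rate = 6/13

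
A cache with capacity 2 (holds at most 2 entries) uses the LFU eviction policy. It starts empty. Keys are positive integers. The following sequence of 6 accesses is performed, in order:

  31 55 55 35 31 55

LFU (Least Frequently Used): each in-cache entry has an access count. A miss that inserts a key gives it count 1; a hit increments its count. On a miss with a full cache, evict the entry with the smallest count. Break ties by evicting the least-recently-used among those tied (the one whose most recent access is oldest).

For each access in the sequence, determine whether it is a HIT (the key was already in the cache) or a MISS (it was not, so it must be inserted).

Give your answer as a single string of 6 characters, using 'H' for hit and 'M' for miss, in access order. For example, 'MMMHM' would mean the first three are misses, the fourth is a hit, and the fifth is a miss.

Answer: MMHMMH

Derivation:
LFU simulation (capacity=2):
  1. access 31: MISS. Cache: [31(c=1)]
  2. access 55: MISS. Cache: [31(c=1) 55(c=1)]
  3. access 55: HIT, count now 2. Cache: [31(c=1) 55(c=2)]
  4. access 35: MISS, evict 31(c=1). Cache: [35(c=1) 55(c=2)]
  5. access 31: MISS, evict 35(c=1). Cache: [31(c=1) 55(c=2)]
  6. access 55: HIT, count now 3. Cache: [31(c=1) 55(c=3)]
Total: 2 hits, 4 misses, 2 evictions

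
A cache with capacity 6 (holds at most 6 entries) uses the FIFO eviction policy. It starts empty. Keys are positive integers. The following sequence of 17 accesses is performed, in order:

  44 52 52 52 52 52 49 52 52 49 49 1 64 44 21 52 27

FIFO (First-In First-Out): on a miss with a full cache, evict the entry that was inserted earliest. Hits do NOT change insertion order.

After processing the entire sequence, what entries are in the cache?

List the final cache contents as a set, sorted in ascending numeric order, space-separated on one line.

FIFO simulation (capacity=6):
  1. access 44: MISS. Cache (old->new): [44]
  2. access 52: MISS. Cache (old->new): [44 52]
  3. access 52: HIT. Cache (old->new): [44 52]
  4. access 52: HIT. Cache (old->new): [44 52]
  5. access 52: HIT. Cache (old->new): [44 52]
  6. access 52: HIT. Cache (old->new): [44 52]
  7. access 49: MISS. Cache (old->new): [44 52 49]
  8. access 52: HIT. Cache (old->new): [44 52 49]
  9. access 52: HIT. Cache (old->new): [44 52 49]
  10. access 49: HIT. Cache (old->new): [44 52 49]
  11. access 49: HIT. Cache (old->new): [44 52 49]
  12. access 1: MISS. Cache (old->new): [44 52 49 1]
  13. access 64: MISS. Cache (old->new): [44 52 49 1 64]
  14. access 44: HIT. Cache (old->new): [44 52 49 1 64]
  15. access 21: MISS. Cache (old->new): [44 52 49 1 64 21]
  16. access 52: HIT. Cache (old->new): [44 52 49 1 64 21]
  17. access 27: MISS, evict 44. Cache (old->new): [52 49 1 64 21 27]
Total: 10 hits, 7 misses, 1 evictions

Answer: 1 21 27 49 52 64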